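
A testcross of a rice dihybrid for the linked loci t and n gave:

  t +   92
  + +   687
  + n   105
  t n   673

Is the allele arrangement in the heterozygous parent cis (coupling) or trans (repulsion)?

The two most frequent classes are + + (687) and t n (673); these are the parental (non-recombinant) types.
So the F1 carried + + on one chromosome and t n on the other — the recessive alleles are on the same chromosome (cis / coupling).

cis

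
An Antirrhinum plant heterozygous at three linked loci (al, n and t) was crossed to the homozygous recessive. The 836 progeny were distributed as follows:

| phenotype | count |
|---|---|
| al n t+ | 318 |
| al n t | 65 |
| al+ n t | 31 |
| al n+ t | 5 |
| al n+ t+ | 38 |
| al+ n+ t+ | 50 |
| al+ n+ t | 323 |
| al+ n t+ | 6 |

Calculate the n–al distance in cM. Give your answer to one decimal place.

The two most frequent reciprocal classes, al n t+ and al+ n+ t, are the parental types, so the F1 was al n t+ / al+ n+ t.
The two rarest classes, al+ n t+ and al n+ t, are the double crossovers. Comparing them with the parentals, only the al allele has switched, so al is the middle locus and the order is t – al – n.
Crossovers in the al–n interval produce the single-crossover classes al n+ t+ and al+ n t (38 + 31 = 69) plus the double crossovers (11).
RF(al–n) = (69 + 11) / 836 = 80/836 = 0.0957 → 9.6 cM.

9.6 cM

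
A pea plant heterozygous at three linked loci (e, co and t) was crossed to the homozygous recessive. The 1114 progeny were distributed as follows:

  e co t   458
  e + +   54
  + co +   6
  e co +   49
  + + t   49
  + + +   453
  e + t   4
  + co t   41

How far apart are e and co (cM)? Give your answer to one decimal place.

9.4 cM

The two most frequent reciprocal classes, + + + and e co t, are the parental types, so the F1 was + + + / e co t.
The two rarest classes, + co + and e + t, are the double crossovers. Comparing them with the parentals, only the co allele has switched, so co is the middle locus and the order is t – co – e.
Crossovers in the co–e interval produce the single-crossover classes e + + and + co t (54 + 41 = 95) plus the double crossovers (10).
RF(co–e) = (95 + 10) / 1114 = 105/1114 = 0.0943 → 9.4 cM.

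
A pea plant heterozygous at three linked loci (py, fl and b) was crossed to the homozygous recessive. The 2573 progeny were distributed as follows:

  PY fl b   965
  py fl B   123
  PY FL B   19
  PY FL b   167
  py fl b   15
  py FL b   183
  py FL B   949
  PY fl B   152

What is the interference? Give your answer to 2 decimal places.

0.27

The two most frequent reciprocal classes, py FL B and PY fl b, are the parental types, so the F1 was py FL B / PY fl b.
The two rarest classes, PY FL B and py fl b, are the double crossovers. Comparing them with the parentals, only the py allele has switched, so py is the middle locus and the order is b – py – fl.
b–py: (335 + 34)/2573 = 0.1434; py–fl: (290 + 34)/2573 = 0.1259.
Expected DCO frequency = 0.1434 × 0.1259 ≈ 0.01805; observed = 34/2573 ≈ 0.01321.
Coefficient of coincidence = 0.01321/0.01805 ≈ 0.73; interference = 1 − 0.73 = 0.27.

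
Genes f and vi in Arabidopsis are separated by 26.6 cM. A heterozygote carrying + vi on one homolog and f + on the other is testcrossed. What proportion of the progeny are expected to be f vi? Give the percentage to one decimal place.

A map distance of 26.6 cM corresponds to a recombination frequency of 0.266.
The F1 is + vi / f +, so f vi is a recombinant gamete class with expected frequency r/2 = 0.266/2 = 0.1330.
That is 0.1330 = 13.3% of the progeny.

13.3%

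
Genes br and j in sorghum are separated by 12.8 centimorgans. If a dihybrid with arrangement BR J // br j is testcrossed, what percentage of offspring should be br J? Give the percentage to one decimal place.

6.4%

A map distance of 12.8 centimorgans corresponds to a recombination frequency of 0.128.
The F1 is BR J / br j, so br J is a recombinant gamete class with expected frequency r/2 = 0.128/2 = 0.0640.
That is 0.0640 = 6.4% of the progeny.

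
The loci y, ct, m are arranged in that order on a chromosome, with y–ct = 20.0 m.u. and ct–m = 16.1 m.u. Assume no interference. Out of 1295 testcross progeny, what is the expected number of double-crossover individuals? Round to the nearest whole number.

42

Map distances give recombination frequencies of 0.200 and 0.161 for the two intervals.
With no interference, expected double-crossover frequency = 0.200 × 0.161 = 0.03220.
Expected number = 0.03220 × 1295 = 41.70 ≈ 42.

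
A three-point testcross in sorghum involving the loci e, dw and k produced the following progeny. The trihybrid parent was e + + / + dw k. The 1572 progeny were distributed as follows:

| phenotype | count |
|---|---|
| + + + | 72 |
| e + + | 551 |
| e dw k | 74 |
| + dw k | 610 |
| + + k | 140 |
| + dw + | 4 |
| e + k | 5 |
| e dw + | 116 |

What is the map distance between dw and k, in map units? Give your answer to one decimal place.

The two rarest classes, e + k and + dw +, are the double crossovers. Comparing them with the parentals, only the k allele has switched, so k is the middle locus and the order is e – k – dw.
Crossovers in the k–dw interval produce the single-crossover classes e dw + and + + k (116 + 140 = 256) plus the double crossovers (9).
RF(k–dw) = (256 + 9) / 1572 = 265/1572 = 0.1686 → 16.9 map units.

16.9 map units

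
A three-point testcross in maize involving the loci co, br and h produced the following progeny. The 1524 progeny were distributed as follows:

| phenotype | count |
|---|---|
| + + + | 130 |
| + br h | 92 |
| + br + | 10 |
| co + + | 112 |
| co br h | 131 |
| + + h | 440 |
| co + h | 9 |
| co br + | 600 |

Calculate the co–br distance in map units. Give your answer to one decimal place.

The two most frequent reciprocal classes, co br + and + + h, are the parental types, so the F1 was co br + / + + h.
The two rarest classes, + br + and co + h, are the double crossovers. Comparing them with the parentals, only the co allele has switched, so co is the middle locus and the order is br – co – h.
Crossovers in the br–co interval produce the single-crossover classes co + + and + br h (112 + 92 = 204) plus the double crossovers (19).
RF(br–co) = (204 + 19) / 1524 = 223/1524 = 0.1463 → 14.6 map units.

14.6 map units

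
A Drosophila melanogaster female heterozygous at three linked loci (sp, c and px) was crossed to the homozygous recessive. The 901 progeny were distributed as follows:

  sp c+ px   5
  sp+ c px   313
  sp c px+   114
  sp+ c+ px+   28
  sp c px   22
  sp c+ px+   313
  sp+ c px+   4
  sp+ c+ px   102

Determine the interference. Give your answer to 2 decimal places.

The two most frequent reciprocal classes, sp+ c px and sp c+ px+, are the parental types, so the F1 was sp+ c px / sp c+ px+.
The two rarest classes, sp+ c px+ and sp c+ px, are the double crossovers. Comparing them with the parentals, only the px allele has switched, so px is the middle locus and the order is sp – px – c.
sp–px: (50 + 9)/901 = 0.0655; px–c: (216 + 9)/901 = 0.2497.
Expected DCO frequency = 0.0655 × 0.2497 ≈ 0.01636; observed = 9/901 ≈ 0.00999.
Coefficient of coincidence = 0.00999/0.01636 ≈ 0.61; interference = 1 − 0.61 = 0.39.

0.39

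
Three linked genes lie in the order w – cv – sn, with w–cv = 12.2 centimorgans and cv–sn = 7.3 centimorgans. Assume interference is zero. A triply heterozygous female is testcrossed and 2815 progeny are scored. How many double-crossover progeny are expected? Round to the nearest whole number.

25

Map distances give recombination frequencies of 0.122 and 0.073 for the two intervals.
With no interference, expected double-crossover frequency = 0.122 × 0.073 = 0.00891.
Expected number = 0.00891 × 2815 = 25.07 ≈ 25.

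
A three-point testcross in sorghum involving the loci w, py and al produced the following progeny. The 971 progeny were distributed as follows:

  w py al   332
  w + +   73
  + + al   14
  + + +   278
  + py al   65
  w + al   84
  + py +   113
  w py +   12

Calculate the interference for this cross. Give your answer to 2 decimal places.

The two most frequent reciprocal classes, w py al and + + +, are the parental types, so the F1 was w py al / + + +.
The two rarest classes, w py + and + + al, are the double crossovers. Comparing them with the parentals, only the al allele has switched, so al is the middle locus and the order is py – al – w.
py–al: (197 + 26)/971 = 0.2297; al–w: (138 + 26)/971 = 0.1689.
Expected DCO frequency = 0.2297 × 0.1689 ≈ 0.03880; observed = 26/971 ≈ 0.02678.
Coefficient of coincidence = 0.02678/0.03880 ≈ 0.69; interference = 1 − 0.69 = 0.31.

0.31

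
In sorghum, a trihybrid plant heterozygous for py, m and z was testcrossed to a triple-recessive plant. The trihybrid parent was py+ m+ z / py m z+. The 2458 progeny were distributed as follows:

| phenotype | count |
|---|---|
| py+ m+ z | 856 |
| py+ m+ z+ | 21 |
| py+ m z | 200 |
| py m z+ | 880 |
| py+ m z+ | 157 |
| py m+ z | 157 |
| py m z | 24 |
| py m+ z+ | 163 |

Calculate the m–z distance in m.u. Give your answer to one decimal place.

16.6 m.u.

The two rarest classes, py+ m+ z+ and py m z, are the double crossovers. Comparing them with the parentals, only the z allele has switched, so z is the middle locus and the order is py – z – m.
Crossovers in the z–m interval produce the single-crossover classes py+ m z and py m+ z+ (200 + 163 = 363) plus the double crossovers (45).
RF(z–m) = (363 + 45) / 2458 = 408/2458 = 0.1660 → 16.6 m.u.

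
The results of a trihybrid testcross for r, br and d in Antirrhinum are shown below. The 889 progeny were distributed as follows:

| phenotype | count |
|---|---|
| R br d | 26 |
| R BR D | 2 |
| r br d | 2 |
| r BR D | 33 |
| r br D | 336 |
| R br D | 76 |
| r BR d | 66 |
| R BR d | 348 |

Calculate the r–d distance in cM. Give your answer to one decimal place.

16.4 cM

The two most frequent reciprocal classes, r br D and R BR d, are the parental types, so the F1 was r br D / R BR d.
The two rarest classes, r br d and R BR D, are the double crossovers. Comparing them with the parentals, only the d allele has switched, so d is the middle locus and the order is br – d – r.
Crossovers in the d–r interval produce the single-crossover classes R br D and r BR d (76 + 66 = 142) plus the double crossovers (4).
RF(d–r) = (142 + 4) / 889 = 146/889 = 0.1642 → 16.4 cM.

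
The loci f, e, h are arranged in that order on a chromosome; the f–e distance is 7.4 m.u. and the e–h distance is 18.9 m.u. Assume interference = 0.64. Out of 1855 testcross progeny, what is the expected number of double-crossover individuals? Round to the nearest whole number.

Map distances give recombination frequencies of 0.074 and 0.189 for the two intervals.
With interference 0.64 (so coincidence = 0.36), expected double-crossover frequency = 0.074 × 0.189 × 0.36 = 0.00503.
Expected number = 0.00503 × 1855 = 9.34 ≈ 9.

9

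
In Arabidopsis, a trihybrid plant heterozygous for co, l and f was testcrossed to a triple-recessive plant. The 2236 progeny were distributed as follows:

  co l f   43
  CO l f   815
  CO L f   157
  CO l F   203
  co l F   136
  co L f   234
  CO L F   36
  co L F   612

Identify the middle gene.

The two most frequent reciprocal classes, CO l f and co L F, are the parental types, so the F1 was CO l f / co L F.
The two rarest classes, co l f and CO L F, are the double crossovers. Comparing them with the parentals, only the co allele has switched, so co is the middle locus and the order is l – co – f.

co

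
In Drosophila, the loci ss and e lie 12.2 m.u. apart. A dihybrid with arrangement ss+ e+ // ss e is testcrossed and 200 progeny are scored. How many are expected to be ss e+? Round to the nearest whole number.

12

A map distance of 12.2 m.u. corresponds to a recombination frequency of 0.122.
The F1 is ss+ e+ / ss e, so ss e+ is a recombinant gamete class with expected frequency r/2 = 0.122/2 = 0.0610.
Expected number = 0.0610 × 200 = 12.20 ≈ 12.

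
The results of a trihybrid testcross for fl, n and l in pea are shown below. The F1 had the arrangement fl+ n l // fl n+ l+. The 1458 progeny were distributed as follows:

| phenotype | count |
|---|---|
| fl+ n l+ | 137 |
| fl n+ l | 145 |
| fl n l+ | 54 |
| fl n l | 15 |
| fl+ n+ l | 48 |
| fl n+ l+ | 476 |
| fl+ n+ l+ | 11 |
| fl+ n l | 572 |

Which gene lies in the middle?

The two rarest classes, fl n l and fl+ n+ l+, are the double crossovers. Comparing them with the parentals, only the fl allele has switched, so fl is the middle locus and the order is n – fl – l.

fl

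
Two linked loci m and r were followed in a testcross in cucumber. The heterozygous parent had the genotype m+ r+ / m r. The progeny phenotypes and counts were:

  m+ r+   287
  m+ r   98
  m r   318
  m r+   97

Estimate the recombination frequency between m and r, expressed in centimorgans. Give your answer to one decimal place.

24.4 centimorgans

The recombinant classes are m+ r and m r+: 98 + 97 = 195.
Recombination frequency = 195/800 = 0.2437 ≈ 24.4%, i.e. 24.4 centimorgans.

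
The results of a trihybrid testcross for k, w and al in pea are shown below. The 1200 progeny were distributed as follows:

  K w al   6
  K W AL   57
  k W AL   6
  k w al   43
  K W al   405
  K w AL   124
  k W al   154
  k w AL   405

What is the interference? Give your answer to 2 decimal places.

0.56

The two most frequent reciprocal classes, K W al and k w AL, are the parental types, so the F1 was K W al / k w AL.
The two rarest classes, K w al and k W AL, are the double crossovers. Comparing them with the parentals, only the w allele has switched, so w is the middle locus and the order is k – w – al.
k–w: (278 + 12)/1200 = 0.2417; w–al: (100 + 12)/1200 = 0.0933.
Expected DCO frequency = 0.2417 × 0.0933 ≈ 0.02255; observed = 12/1200 ≈ 0.01000.
Coefficient of coincidence = 0.01000/0.02255 ≈ 0.44; interference = 1 − 0.44 = 0.56.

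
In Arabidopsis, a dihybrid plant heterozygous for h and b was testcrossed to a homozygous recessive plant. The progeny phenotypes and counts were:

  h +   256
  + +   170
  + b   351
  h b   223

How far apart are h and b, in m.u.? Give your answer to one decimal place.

39.3 m.u.

The two most frequent classes, + b (351) and h + (256), are the parental types, so the F1 was + b / h +.
The recombinant classes are + + and h b: 170 + 223 = 393.
Recombination frequency = 393/1000 = 0.3930 ≈ 39.3%, i.e. 39.3 m.u.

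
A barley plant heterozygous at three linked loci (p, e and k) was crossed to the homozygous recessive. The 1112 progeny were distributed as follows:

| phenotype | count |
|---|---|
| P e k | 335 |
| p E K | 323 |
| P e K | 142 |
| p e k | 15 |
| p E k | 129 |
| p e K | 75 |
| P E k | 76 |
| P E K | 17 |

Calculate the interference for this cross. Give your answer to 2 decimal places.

The two most frequent reciprocal classes, P e k and p E K, are the parental types, so the F1 was P e k / p E K.
The two rarest classes, p e k and P E K, are the double crossovers. Comparing them with the parentals, only the p allele has switched, so p is the middle locus and the order is e – p – k.
e–p: (151 + 32)/1112 = 0.1646; p–k: (271 + 32)/1112 = 0.2725.
Expected DCO frequency = 0.1646 × 0.2725 ≈ 0.04485; observed = 32/1112 ≈ 0.02878.
Coefficient of coincidence = 0.02878/0.04485 ≈ 0.64; interference = 1 − 0.64 = 0.36.

0.36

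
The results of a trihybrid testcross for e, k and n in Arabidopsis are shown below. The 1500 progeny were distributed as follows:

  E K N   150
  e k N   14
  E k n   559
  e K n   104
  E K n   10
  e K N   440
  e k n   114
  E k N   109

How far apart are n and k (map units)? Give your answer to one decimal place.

15.8 map units

The two most frequent reciprocal classes, E k n and e K N, are the parental types, so the F1 was E k n / e K N.
The two rarest classes, E K n and e k N, are the double crossovers. Comparing them with the parentals, only the k allele has switched, so k is the middle locus and the order is n – k – e.
Crossovers in the n–k interval produce the single-crossover classes E k N and e K n (109 + 104 = 213) plus the double crossovers (24).
RF(n–k) = (213 + 24) / 1500 = 237/1500 = 0.1580 → 15.8 map units.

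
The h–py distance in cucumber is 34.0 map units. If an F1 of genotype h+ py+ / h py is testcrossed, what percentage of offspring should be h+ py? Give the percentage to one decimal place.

17.0%

A map distance of 34.0 map units corresponds to a recombination frequency of 0.340.
The F1 is h+ py+ / h py, so h+ py is a recombinant gamete class with expected frequency r/2 = 0.340/2 = 0.1700.
That is 0.1700 = 17.0% of the progeny.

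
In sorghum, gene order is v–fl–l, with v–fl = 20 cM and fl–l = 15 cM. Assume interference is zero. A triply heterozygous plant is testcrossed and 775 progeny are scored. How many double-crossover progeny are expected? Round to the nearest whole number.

Map distances give recombination frequencies of 0.200 and 0.150 for the two intervals.
With no interference, expected double-crossover frequency = 0.200 × 0.150 = 0.03000.
Expected number = 0.03000 × 775 = 23.25 ≈ 23.

23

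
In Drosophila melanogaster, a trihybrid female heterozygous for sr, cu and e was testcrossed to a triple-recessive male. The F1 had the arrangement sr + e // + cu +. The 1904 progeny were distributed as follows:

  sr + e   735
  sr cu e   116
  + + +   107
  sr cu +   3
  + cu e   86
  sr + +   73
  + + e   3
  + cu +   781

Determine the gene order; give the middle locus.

The two rarest classes, + + e and sr cu +, are the double crossovers. Comparing them with the parentals, only the sr allele has switched, so sr is the middle locus and the order is cu – sr – e.

sr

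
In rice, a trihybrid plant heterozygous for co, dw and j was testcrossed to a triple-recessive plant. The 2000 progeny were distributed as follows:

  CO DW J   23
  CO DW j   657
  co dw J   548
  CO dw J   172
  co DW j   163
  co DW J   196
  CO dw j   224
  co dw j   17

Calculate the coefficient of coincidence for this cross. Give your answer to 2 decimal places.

The two most frequent reciprocal classes, co dw J and CO DW j, are the parental types, so the F1 was co dw J / CO DW j.
The two rarest classes, co dw j and CO DW J, are the double crossovers. Comparing them with the parentals, only the j allele has switched, so j is the middle locus and the order is co – j – dw.
co–j: (335 + 40)/2000 = 0.1875; j–dw: (420 + 40)/2000 = 0.2300.
Expected DCO frequency = 0.1875 × 0.2300 ≈ 0.04313; observed = 40/2000 ≈ 0.02000.
Coefficient of coincidence = 0.02000/0.04313 ≈ 0.46.

0.46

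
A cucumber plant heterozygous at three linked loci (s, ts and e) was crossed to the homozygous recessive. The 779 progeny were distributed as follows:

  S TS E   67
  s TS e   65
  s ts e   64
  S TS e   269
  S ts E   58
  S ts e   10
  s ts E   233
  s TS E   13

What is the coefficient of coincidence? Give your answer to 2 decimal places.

The two most frequent reciprocal classes, s ts E and S TS e, are the parental types, so the F1 was s ts E / S TS e.
The two rarest classes, s TS E and S ts e, are the double crossovers. Comparing them with the parentals, only the ts allele has switched, so ts is the middle locus and the order is s – ts – e.
s–ts: (123 + 23)/779 = 0.1874; ts–e: (131 + 23)/779 = 0.1977.
Expected DCO frequency = 0.1874 × 0.1977 ≈ 0.03705; observed = 23/779 ≈ 0.02953.
Coefficient of coincidence = 0.02953/0.03705 ≈ 0.80.

0.80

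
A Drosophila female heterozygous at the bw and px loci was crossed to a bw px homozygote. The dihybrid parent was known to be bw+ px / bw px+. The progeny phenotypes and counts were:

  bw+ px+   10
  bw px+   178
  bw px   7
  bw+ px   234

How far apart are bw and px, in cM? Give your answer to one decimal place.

4.0 cM

The recombinant classes are bw+ px+ and bw px: 10 + 7 = 17.
Recombination frequency = 17/429 = 0.0396 ≈ 4.0%, i.e. 4.0 cM.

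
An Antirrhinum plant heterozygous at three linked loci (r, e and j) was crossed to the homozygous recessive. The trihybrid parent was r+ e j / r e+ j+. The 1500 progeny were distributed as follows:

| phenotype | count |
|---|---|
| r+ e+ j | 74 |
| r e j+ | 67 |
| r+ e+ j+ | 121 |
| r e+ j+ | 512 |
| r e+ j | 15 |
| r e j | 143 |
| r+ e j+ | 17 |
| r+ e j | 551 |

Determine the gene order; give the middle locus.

j

The two rarest classes, r+ e j+ and r e+ j, are the double crossovers. Comparing them with the parentals, only the j allele has switched, so j is the middle locus and the order is r – j – e.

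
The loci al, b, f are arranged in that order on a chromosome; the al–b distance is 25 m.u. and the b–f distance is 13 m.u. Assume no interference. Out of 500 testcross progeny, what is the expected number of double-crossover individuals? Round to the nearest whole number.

16

Map distances give recombination frequencies of 0.250 and 0.130 for the two intervals.
With no interference, expected double-crossover frequency = 0.250 × 0.130 = 0.03250.
Expected number = 0.03250 × 500 = 16.25 ≈ 16.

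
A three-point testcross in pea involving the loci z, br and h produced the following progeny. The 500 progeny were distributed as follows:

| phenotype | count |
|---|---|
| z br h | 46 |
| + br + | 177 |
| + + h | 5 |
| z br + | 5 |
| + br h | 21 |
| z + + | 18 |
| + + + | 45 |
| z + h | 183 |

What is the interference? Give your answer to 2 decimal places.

-0.01

The two most frequent reciprocal classes, + br + and z + h, are the parental types, so the F1 was + br + / z + h.
The two rarest classes, z br + and + + h, are the double crossovers. Comparing them with the parentals, only the z allele has switched, so z is the middle locus and the order is br – z – h.
br–z: (91 + 10)/500 = 0.2020; z–h: (39 + 10)/500 = 0.0980.
Expected DCO frequency = 0.2020 × 0.0980 ≈ 0.01980; observed = 10/500 ≈ 0.02000.
Coefficient of coincidence = 0.02000/0.01980 ≈ 1.01; interference = 1 − 1.01 = -0.01.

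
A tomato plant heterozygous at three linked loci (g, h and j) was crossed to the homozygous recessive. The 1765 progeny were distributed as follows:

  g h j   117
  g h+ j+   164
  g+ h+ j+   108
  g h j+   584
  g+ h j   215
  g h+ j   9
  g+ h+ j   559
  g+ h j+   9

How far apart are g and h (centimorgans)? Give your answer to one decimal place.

The two most frequent reciprocal classes, g h j+ and g+ h+ j, are the parental types, so the F1 was g h j+ / g+ h+ j.
The two rarest classes, g+ h j+ and g h+ j, are the double crossovers. Comparing them with the parentals, only the g allele has switched, so g is the middle locus and the order is h – g – j.
Crossovers in the h–g interval produce the single-crossover classes g h+ j+ and g+ h j (164 + 215 = 379) plus the double crossovers (18).
RF(h–g) = (379 + 18) / 1765 = 397/1765 = 0.2249 → 22.5 centimorgans.

22.5 centimorgans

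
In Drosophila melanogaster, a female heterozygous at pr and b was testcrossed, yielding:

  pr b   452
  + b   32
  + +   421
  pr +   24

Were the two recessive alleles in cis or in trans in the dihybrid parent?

cis

The two most frequent classes are + + (421) and pr b (452); these are the parental (non-recombinant) types.
So the F1 carried + + on one chromosome and pr b on the other — the recessive alleles are on the same chromosome (cis / coupling).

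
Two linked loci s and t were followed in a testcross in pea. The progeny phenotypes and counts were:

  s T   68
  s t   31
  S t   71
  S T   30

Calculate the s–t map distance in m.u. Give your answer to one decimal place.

30.5 m.u.

The two most frequent classes, S t (71) and s T (68), are the parental types, so the F1 was S t / s T.
The recombinant classes are S T and s t: 30 + 31 = 61.
Recombination frequency = 61/200 = 0.3050 ≈ 30.5%, i.e. 30.5 m.u.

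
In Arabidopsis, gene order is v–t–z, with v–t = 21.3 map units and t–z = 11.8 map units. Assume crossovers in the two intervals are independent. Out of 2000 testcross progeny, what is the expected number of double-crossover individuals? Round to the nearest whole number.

50

Map distances give recombination frequencies of 0.213 and 0.118 for the two intervals.
With no interference, expected double-crossover frequency = 0.213 × 0.118 = 0.02513.
Expected number = 0.02513 × 2000 = 50.27 ≈ 50.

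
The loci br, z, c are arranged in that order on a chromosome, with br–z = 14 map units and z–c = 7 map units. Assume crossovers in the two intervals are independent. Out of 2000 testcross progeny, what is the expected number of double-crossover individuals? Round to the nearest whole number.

Map distances give recombination frequencies of 0.140 and 0.070 for the two intervals.
With no interference, expected double-crossover frequency = 0.140 × 0.070 = 0.00980.
Expected number = 0.00980 × 2000 = 19.60 ≈ 20.

20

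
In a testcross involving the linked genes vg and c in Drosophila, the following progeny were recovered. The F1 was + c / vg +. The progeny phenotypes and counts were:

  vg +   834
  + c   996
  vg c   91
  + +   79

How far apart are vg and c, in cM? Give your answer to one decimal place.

8.5 cM

The recombinant classes are + + and vg c: 79 + 91 = 170.
Recombination frequency = 170/2000 = 0.0850 ≈ 8.5%, i.e. 8.5 cM.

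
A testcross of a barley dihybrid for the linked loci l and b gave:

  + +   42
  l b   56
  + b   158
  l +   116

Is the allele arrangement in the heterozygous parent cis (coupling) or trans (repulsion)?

The two most frequent classes are + b (158) and l + (116); these are the parental (non-recombinant) types.
So the F1 carried + b on one chromosome and l + on the other — the recessive alleles are on opposite chromosomes (trans / repulsion).

trans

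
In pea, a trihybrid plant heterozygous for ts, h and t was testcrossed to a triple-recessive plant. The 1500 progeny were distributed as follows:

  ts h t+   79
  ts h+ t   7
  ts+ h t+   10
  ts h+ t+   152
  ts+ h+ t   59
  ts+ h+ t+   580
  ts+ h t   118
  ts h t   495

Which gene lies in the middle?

The two most frequent reciprocal classes, ts+ h+ t+ and ts h t, are the parental types, so the F1 was ts+ h+ t+ / ts h t.
The two rarest classes, ts+ h t+ and ts h+ t, are the double crossovers. Comparing them with the parentals, only the h allele has switched, so h is the middle locus and the order is t – h – ts.

h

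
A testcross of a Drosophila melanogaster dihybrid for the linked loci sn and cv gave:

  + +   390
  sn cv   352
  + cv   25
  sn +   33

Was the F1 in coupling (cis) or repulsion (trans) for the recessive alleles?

The two most frequent classes are + + (390) and sn cv (352); these are the parental (non-recombinant) types.
So the F1 carried + + on one chromosome and sn cv on the other — the recessive alleles are on the same chromosome (cis / coupling).

cis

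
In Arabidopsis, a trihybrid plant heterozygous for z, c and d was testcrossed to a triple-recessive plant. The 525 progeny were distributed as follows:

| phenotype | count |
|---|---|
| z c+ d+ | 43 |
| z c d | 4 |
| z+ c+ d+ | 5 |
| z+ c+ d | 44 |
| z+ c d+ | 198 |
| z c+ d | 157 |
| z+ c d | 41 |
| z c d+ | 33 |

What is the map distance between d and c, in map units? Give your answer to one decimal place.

17.7 map units

The two most frequent reciprocal classes, z+ c d+ and z c+ d, are the parental types, so the F1 was z+ c d+ / z c+ d.
The two rarest classes, z+ c+ d+ and z c d, are the double crossovers. Comparing them with the parentals, only the c allele has switched, so c is the middle locus and the order is d – c – z.
Crossovers in the d–c interval produce the single-crossover classes z+ c d and z c+ d+ (41 + 43 = 84) plus the double crossovers (9).
RF(d–c) = (84 + 9) / 525 = 93/525 = 0.1771 → 17.7 map units.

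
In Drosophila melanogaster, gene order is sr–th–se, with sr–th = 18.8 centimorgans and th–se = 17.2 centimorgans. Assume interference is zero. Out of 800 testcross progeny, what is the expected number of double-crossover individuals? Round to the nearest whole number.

26

Map distances give recombination frequencies of 0.188 and 0.172 for the two intervals.
With no interference, expected double-crossover frequency = 0.188 × 0.172 = 0.03234.
Expected number = 0.03234 × 800 = 25.87 ≈ 26.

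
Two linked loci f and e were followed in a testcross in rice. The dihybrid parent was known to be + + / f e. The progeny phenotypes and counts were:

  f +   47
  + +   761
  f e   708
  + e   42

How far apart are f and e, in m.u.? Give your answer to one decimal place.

5.7 m.u.

The recombinant classes are + e and f +: 42 + 47 = 89.
Recombination frequency = 89/1558 = 0.0571 ≈ 5.7%, i.e. 5.7 m.u.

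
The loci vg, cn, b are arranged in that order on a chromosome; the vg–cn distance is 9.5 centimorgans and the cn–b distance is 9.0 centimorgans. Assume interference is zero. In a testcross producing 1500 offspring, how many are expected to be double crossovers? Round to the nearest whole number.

13

Map distances give recombination frequencies of 0.095 and 0.090 for the two intervals.
With no interference, expected double-crossover frequency = 0.095 × 0.090 = 0.00855.
Expected number = 0.00855 × 1500 = 12.83 ≈ 13.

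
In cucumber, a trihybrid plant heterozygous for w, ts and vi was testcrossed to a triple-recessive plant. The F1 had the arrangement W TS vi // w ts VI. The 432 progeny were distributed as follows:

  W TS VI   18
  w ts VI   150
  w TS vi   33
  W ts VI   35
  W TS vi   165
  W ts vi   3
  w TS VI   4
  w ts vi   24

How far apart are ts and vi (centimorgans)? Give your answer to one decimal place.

The two rarest classes, W ts vi and w TS VI, are the double crossovers. Comparing them with the parentals, only the ts allele has switched, so ts is the middle locus and the order is w – ts – vi.
Crossovers in the ts–vi interval produce the single-crossover classes W TS VI and w ts vi (18 + 24 = 42) plus the double crossovers (7).
RF(ts–vi) = (42 + 7) / 432 = 49/432 = 0.1134 → 11.3 centimorgans.

11.3 centimorgans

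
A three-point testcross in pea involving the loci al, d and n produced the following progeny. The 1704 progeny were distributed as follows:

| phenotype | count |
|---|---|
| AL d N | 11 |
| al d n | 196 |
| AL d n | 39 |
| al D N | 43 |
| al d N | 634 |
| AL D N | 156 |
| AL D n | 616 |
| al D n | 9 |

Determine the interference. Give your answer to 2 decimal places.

0.10

The two most frequent reciprocal classes, al d N and AL D n, are the parental types, so the F1 was al d N / AL D n.
The two rarest classes, AL d N and al D n, are the double crossovers. Comparing them with the parentals, only the al allele has switched, so al is the middle locus and the order is d – al – n.
d–al: (82 + 20)/1704 = 0.0599; al–n: (352 + 20)/1704 = 0.2183.
Expected DCO frequency = 0.0599 × 0.2183 ≈ 0.01308; observed = 20/1704 ≈ 0.01174.
Coefficient of coincidence = 0.01174/0.01308 ≈ 0.90; interference = 1 − 0.90 = 0.10.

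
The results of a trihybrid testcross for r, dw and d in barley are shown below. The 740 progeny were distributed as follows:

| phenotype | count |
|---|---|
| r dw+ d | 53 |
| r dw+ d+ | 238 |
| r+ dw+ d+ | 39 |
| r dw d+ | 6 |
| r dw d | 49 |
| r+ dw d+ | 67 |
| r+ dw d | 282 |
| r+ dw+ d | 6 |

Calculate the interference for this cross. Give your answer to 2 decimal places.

The two most frequent reciprocal classes, r dw+ d+ and r+ dw d, are the parental types, so the F1 was r dw+ d+ / r+ dw d.
The two rarest classes, r dw d+ and r+ dw+ d, are the double crossovers. Comparing them with the parentals, only the dw allele has switched, so dw is the middle locus and the order is r – dw – d.
r–dw: (88 + 12)/740 = 0.1351; dw–d: (120 + 12)/740 = 0.1784.
Expected DCO frequency = 0.1351 × 0.1784 ≈ 0.02410; observed = 12/740 ≈ 0.01622.
Coefficient of coincidence = 0.01622/0.02410 ≈ 0.67; interference = 1 − 0.67 = 0.33.

0.33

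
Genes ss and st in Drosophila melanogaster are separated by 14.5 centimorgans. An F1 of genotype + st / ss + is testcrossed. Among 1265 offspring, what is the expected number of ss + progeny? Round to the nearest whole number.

541

A map distance of 14.5 centimorgans corresponds to a recombination frequency of 0.145.
The F1 is + st / ss +, so ss + is a parental gamete class with expected frequency (1 − r)/2 = 0.855/2 = 0.4275.
Expected number = 0.4275 × 1265 = 540.79 ≈ 541.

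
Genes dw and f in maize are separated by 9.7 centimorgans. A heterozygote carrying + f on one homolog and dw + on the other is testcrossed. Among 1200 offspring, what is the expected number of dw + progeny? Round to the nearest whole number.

A map distance of 9.7 centimorgans corresponds to a recombination frequency of 0.097.
The F1 is + f / dw +, so dw + is a parental gamete class with expected frequency (1 − r)/2 = 0.903/2 = 0.4515.
Expected number = 0.4515 × 1200 = 541.80 ≈ 542.

542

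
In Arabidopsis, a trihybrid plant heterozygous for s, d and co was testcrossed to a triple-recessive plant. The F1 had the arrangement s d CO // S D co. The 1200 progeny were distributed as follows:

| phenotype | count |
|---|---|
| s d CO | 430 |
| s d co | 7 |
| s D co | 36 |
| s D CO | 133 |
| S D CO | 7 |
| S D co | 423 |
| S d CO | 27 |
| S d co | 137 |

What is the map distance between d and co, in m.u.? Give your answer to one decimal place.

The two rarest classes, s d co and S D CO, are the double crossovers. Comparing them with the parentals, only the co allele has switched, so co is the middle locus and the order is d – co – s.
Crossovers in the d–co interval produce the single-crossover classes s D CO and S d co (133 + 137 = 270) plus the double crossovers (14).
RF(d–co) = (270 + 14) / 1200 = 284/1200 = 0.2367 → 23.7 m.u.

23.7 m.u.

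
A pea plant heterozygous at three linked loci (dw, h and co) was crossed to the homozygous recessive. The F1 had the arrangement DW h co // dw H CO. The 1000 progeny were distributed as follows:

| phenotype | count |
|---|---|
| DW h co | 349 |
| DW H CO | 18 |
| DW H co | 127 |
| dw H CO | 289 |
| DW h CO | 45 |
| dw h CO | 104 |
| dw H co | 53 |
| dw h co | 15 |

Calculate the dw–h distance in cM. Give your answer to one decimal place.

The two rarest classes, dw h co and DW H CO, are the double crossovers. Comparing them with the parentals, only the dw allele has switched, so dw is the middle locus and the order is co – dw – h.
Crossovers in the dw–h interval produce the single-crossover classes DW H co and dw h CO (127 + 104 = 231) plus the double crossovers (33).
RF(dw–h) = (231 + 33) / 1000 = 264/1000 = 0.2640 → 26.4 cM.

26.4 cM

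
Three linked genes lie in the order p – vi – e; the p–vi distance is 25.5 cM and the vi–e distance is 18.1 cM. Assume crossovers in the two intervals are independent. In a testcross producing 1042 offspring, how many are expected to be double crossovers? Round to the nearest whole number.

48

Map distances give recombination frequencies of 0.255 and 0.181 for the two intervals.
With no interference, expected double-crossover frequency = 0.255 × 0.181 = 0.04616.
Expected number = 0.04616 × 1042 = 48.09 ≈ 48.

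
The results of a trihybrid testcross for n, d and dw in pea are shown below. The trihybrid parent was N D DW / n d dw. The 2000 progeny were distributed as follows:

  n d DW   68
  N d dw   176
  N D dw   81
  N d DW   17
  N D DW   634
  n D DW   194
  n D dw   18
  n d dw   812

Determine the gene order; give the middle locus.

The two rarest classes, N d DW and n D dw, are the double crossovers. Comparing them with the parentals, only the d allele has switched, so d is the middle locus and the order is dw – d – n.

d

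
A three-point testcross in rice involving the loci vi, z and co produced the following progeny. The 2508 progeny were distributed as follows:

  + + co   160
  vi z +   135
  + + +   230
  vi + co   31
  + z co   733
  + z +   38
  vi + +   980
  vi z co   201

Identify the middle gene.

co

The two most frequent reciprocal classes, + z co and vi + +, are the parental types, so the F1 was + z co / vi + +.
The two rarest classes, + z + and vi + co, are the double crossovers. Comparing them with the parentals, only the co allele has switched, so co is the middle locus and the order is vi – co – z.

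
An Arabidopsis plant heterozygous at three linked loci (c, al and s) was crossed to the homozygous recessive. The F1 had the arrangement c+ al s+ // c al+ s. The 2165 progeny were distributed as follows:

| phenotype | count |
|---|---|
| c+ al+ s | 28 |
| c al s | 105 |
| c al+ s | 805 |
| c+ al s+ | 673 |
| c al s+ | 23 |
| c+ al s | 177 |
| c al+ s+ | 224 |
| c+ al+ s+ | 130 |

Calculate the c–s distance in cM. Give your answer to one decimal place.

The two rarest classes, c al s+ and c+ al+ s, are the double crossovers. Comparing them with the parentals, only the c allele has switched, so c is the middle locus and the order is s – c – al.
Crossovers in the s–c interval produce the single-crossover classes c+ al s and c al+ s+ (177 + 224 = 401) plus the double crossovers (51).
RF(s–c) = (401 + 51) / 2165 = 452/2165 = 0.2088 → 20.9 cM.

20.9 cM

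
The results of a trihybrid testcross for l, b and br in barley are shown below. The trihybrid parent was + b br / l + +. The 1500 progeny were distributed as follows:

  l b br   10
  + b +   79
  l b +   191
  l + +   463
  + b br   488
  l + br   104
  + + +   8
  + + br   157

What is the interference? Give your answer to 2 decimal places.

0.63

The two rarest classes, l b br and + + +, are the double crossovers. Comparing them with the parentals, only the l allele has switched, so l is the middle locus and the order is br – l – b.
br–l: (183 + 18)/1500 = 0.1340; l–b: (348 + 18)/1500 = 0.2440.
Expected DCO frequency = 0.1340 × 0.2440 ≈ 0.03270; observed = 18/1500 ≈ 0.01200.
Coefficient of coincidence = 0.01200/0.03270 ≈ 0.37; interference = 1 − 0.37 = 0.63.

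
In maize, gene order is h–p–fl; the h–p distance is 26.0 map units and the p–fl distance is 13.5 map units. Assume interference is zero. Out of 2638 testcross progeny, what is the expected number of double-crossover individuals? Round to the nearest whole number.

93

Map distances give recombination frequencies of 0.260 and 0.135 for the two intervals.
With no interference, expected double-crossover frequency = 0.260 × 0.135 = 0.03510.
Expected number = 0.03510 × 2638 = 92.59 ≈ 93.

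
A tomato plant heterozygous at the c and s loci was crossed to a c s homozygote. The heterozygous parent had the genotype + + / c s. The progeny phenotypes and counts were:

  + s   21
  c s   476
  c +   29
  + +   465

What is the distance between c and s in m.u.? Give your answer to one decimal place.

The recombinant classes are + s and c +: 21 + 29 = 50.
Recombination frequency = 50/991 = 0.0505 ≈ 5.0%, i.e. 5.0 m.u.

5.0 m.u.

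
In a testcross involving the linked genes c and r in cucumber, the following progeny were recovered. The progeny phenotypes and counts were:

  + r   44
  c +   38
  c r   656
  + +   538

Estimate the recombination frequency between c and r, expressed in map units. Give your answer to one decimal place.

6.4 map units

The two most frequent classes, + + (538) and c r (656), are the parental types, so the F1 was + + / c r.
The recombinant classes are + r and c +: 44 + 38 = 82.
Recombination frequency = 82/1276 = 0.0643 ≈ 6.4%, i.e. 6.4 map units.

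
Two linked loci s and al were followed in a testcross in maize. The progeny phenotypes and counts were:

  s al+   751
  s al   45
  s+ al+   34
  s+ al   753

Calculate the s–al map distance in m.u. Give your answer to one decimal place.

5.0 m.u.

The two most frequent classes, s+ al (753) and s al+ (751), are the parental types, so the F1 was s+ al / s al+.
The recombinant classes are s+ al+ and s al: 34 + 45 = 79.
Recombination frequency = 79/1583 = 0.0499 ≈ 5.0%, i.e. 5.0 m.u.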